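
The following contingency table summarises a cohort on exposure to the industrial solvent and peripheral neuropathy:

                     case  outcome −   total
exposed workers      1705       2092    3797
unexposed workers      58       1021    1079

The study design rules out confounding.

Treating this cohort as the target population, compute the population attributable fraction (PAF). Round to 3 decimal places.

p₁ = P(outcome | exposed) = 1705/3797 = 0.44904
p₀ = P(outcome | unexposed) = 58/1079 = 0.053753
Exposure prevalence π = 3797/4876 = 0.77871; overall risk P(Y=1) = 0.36157.
Under exogeneity, PAF = [P(Y=1) − p₀]/P(Y=1).
PAF = (0.36157 − 0.053753) / 0.36157 ≈ 0.8513

PAF ≈ 0.851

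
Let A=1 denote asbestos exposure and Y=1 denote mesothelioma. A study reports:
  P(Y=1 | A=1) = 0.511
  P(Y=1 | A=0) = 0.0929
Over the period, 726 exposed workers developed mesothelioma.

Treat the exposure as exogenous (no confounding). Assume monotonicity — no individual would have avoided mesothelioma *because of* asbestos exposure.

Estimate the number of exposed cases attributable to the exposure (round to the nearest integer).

Let p₁ = 0.511, p₀ = 0.0929.
PN = (p₁ − p₀)/p₁ = (0.511 − 0.0929) / 0.511 ≈ 0.81820.
Attributable cases ≈ PN × (exposed cases) = 0.81820 × 726 ≈ 594.01.

about 594 cases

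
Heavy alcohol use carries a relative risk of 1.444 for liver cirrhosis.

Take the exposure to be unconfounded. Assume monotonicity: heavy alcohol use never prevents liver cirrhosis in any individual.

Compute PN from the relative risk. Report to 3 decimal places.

Under exogeneity and monotonicity, PN = (RR − 1) / RR = 1 − 1/RR.
PN = (1.444 − 1) / 1.444 = 0.444 / 1.444 ≈ 0.3075

PN ≈ 0.307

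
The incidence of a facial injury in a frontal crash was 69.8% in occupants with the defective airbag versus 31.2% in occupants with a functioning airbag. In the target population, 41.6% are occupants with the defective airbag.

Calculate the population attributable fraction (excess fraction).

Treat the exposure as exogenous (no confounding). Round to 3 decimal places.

p₁ = 0.698, p₀ = 0.312.
Overall risk P(Y=1) = π·p₁ + (1−π)·p₀ = 0.416×0.698 + 0.584×0.312 = 0.47258.
Under exogeneity, PAF = [P(Y=1) − p₀] / P(Y=1).
PAF = (0.47258 − 0.312) / 0.47258 ≈ 0.3398

PAF ≈ 0.340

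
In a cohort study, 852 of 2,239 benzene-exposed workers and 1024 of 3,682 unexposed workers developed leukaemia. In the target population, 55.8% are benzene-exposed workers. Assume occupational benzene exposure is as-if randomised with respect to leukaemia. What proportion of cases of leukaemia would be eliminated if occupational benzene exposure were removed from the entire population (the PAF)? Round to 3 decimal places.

p₁ = P(outcome | exposed) = 852/2239 = 0.38053
p₀ = P(outcome | unexposed) = 1024/3682 = 0.27811
Overall risk P(Y=1) = π·p₁ + (1−π)·p₀ = 0.558×0.38053 + 0.442×0.27811 = 0.33526.
Under exogeneity, PAF = [P(Y=1) − p₀] / P(Y=1).
PAF = (0.33526 − 0.27811) / 0.33526 ≈ 0.1705

PAF ≈ 0.170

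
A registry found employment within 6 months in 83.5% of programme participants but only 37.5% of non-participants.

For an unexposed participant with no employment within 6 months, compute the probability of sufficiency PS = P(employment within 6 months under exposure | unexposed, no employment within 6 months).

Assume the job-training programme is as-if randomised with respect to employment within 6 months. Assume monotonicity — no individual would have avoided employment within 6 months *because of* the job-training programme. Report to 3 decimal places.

PS ≈ 0.736

p₁ = 0.835, p₀ = 0.375.
Under exogeneity and monotonicity, PS = (p₁ − p₀) / (1 − p₀).
PS = (0.835 − 0.375) / (1 − 0.375) = 0.46 / 0.625 ≈ 0.7360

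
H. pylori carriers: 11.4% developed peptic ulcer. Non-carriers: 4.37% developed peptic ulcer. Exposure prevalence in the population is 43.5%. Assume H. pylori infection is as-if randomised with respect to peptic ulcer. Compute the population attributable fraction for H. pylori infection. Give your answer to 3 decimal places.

PAF ≈ 0.412

p₁ = 0.114, p₀ = 0.0437.
Overall risk P(Y=1) = π·p₁ + (1−π)·p₀ = 0.435×0.114 + 0.565×0.0437 = 0.07428.
Under exogeneity, PAF = [P(Y=1) − p₀] / P(Y=1).
PAF = (0.07428 − 0.0437) / 0.07428 ≈ 0.4117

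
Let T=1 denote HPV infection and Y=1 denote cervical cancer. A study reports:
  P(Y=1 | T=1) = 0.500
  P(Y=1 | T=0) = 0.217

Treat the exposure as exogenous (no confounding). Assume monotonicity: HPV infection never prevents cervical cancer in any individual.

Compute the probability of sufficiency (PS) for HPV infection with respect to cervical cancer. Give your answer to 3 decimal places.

Let p₁ = 0.5, p₀ = 0.217.
Under exogeneity and monotonicity, PS = (p₁ − p₀) / (1 − p₀).
PS = (0.5 − 0.217) / (1 − 0.217) = 0.283 / 0.783 ≈ 0.3614

PS ≈ 0.361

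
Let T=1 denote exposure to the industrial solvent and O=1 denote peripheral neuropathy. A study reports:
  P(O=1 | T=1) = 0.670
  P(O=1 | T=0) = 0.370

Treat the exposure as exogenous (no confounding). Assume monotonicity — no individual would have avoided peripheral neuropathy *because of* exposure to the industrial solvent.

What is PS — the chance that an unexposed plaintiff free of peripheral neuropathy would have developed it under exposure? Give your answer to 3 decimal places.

Let p₁ = 0.67, p₀ = 0.37.
Under exogeneity and monotonicity, PS = (p₁ − p₀) / (1 − p₀).
PS = (0.67 − 0.37) / (1 − 0.37) = 0.3 / 0.63 ≈ 0.4762

PS ≈ 0.476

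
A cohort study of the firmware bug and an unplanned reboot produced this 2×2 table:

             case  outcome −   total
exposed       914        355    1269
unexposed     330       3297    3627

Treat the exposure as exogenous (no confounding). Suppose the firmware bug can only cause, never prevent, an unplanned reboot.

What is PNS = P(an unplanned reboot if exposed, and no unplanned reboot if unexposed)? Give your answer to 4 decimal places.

p₁ = P(outcome | exposed) = 914/1269 = 0.72025
p₀ = P(outcome | unexposed) = 330/3627 = 0.090984
Under exogeneity and monotonicity, PNS = p₁ − p₀.
PNS = 0.72025 − 0.090984 = 0.62927

PNS ≈ 0.6293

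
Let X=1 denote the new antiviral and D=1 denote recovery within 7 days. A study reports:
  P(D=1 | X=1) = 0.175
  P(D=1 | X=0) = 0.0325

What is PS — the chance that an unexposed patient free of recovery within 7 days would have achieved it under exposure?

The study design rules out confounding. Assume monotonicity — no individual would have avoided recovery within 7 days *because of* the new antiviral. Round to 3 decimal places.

PS ≈ 0.147

Let p₁ = 0.175, p₀ = 0.0325.
Under exogeneity and monotonicity, PS = (p₁ − p₀) / (1 − p₀).
PS = (0.175 − 0.0325) / (1 − 0.0325) = 0.1425 / 0.9675 ≈ 0.1473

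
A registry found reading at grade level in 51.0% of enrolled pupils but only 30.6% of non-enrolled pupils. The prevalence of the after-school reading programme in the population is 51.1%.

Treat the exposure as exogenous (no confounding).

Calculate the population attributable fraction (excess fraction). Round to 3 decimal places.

PAF ≈ 0.254

p₁ = 0.51, p₀ = 0.306.
Overall risk P(Y=1) = π·p₁ + (1−π)·p₀ = 0.511×0.51 + 0.489×0.306 = 0.41024.
Under exogeneity, PAF = [P(Y=1) − p₀] / P(Y=1).
PAF = (0.41024 − 0.306) / 0.41024 ≈ 0.2541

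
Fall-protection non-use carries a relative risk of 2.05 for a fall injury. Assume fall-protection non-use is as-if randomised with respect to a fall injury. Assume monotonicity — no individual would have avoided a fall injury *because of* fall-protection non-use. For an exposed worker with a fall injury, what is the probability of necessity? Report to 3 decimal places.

Under exogeneity and monotonicity, PN = (RR − 1) / RR = 1 − 1/RR.
PN = (2.05 − 1) / 2.05 = 1.05 / 2.05 ≈ 0.5122

PN ≈ 0.512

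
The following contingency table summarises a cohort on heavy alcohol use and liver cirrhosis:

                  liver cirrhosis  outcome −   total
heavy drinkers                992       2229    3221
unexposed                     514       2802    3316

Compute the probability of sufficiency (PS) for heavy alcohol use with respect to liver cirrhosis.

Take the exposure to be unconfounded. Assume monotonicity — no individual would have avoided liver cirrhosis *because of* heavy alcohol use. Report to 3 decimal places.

p₁ = P(outcome | exposed) = 992/3221 = 0.30798
p₀ = P(outcome | unexposed) = 514/3316 = 0.15501
Under exogeneity and monotonicity, PS = (p₁ − p₀) / (1 − p₀).
PS = (0.30798 − 0.15501) / (1 − 0.15501) = 0.15297 / 0.84499 ≈ 0.1810

PS ≈ 0.181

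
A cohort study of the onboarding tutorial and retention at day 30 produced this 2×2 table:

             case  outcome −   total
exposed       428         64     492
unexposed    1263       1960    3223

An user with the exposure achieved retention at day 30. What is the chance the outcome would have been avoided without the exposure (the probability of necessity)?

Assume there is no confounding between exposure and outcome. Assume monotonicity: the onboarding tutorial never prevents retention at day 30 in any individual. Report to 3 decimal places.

PN ≈ 0.550

p₁ = P(outcome | exposed) = 428/492 = 0.86992
p₀ = P(outcome | unexposed) = 1263/3223 = 0.39187
Under exogeneity and monotonicity, PN = (p₁ − p₀) / p₁.
PN = (0.86992 − 0.39187) / 0.86992 = 0.47805 / 0.86992 ≈ 0.5495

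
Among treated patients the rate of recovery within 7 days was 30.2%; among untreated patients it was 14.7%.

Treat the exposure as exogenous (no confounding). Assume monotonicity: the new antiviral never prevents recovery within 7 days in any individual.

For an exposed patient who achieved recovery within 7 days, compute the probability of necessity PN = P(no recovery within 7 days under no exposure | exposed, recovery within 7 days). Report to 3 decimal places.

p₁ = 0.302, p₀ = 0.147.
Under exogeneity and monotonicity, PN = (p₁ − p₀) / p₁.
PN = (0.302 − 0.147) / 0.302 = 0.155 / 0.302 ≈ 0.5132

PN ≈ 0.513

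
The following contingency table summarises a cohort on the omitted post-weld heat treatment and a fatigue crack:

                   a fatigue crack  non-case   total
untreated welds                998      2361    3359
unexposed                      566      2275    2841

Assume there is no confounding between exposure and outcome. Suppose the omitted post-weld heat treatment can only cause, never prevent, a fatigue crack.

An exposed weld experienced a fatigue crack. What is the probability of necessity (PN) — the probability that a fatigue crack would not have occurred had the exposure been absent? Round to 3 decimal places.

PN ≈ 0.329

p₁ = P(outcome | exposed) = 998/3359 = 0.29711
p₀ = P(outcome | unexposed) = 566/2841 = 0.19923
Under exogeneity and monotonicity, PN = (p₁ − p₀)/p₁.
PN = (0.29711 − 0.19923) / 0.29711 ≈ 0.3295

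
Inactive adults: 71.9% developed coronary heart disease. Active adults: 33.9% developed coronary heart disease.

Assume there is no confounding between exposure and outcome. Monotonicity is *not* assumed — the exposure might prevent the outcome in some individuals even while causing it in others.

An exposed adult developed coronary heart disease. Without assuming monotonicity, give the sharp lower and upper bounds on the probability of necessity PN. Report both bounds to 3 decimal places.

p₁ = 0.719, p₀ = 0.339.
Under exogeneity alone the bounds on PN are max{0,(p₁−p₀)/p₁} ≤ PN ≤ min{1,(1−p₀)/p₁}.
  lower = (p₁ − p₀)/p₁ = 0.38 / 0.719 ≈ 0.5285
  upper = min{1, (1 − p₀)/p₁} = 0.661 / 0.719 ≈ 0.9193

0.529 ≤ PN ≤ 0.919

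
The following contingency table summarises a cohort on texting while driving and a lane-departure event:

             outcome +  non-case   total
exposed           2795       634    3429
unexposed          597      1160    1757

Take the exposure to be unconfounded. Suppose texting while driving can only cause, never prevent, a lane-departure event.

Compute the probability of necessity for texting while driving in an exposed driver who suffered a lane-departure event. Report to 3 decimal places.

p₁ = P(outcome | exposed) = 2795/3429 = 0.81511
p₀ = P(outcome | unexposed) = 597/1757 = 0.33978
Under exogeneity and monotonicity, PN = (p₁ − p₀)/p₁.
PN = (0.81511 − 0.33978) / 0.81511 ≈ 0.5831

PN ≈ 0.583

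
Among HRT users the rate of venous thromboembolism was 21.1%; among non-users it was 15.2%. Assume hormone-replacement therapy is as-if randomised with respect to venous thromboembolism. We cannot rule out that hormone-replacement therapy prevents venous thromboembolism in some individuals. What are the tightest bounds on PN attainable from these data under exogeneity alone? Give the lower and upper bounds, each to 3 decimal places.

p₁ = 0.211, p₀ = 0.152.
Under exogeneity alone the bounds on PN are max{0,(p₁−p₀)/p₁} ≤ PN ≤ min{1,(1−p₀)/p₁}.
  lower = (p₁ − p₀)/p₁ = 0.059 / 0.211 ≈ 0.2796
  upper = min{1, (1 − p₀)/p₁} = 0.848 / 0.211 ≈ 4.0190 → capped at 1

0.280 ≤ PN ≤ 1.000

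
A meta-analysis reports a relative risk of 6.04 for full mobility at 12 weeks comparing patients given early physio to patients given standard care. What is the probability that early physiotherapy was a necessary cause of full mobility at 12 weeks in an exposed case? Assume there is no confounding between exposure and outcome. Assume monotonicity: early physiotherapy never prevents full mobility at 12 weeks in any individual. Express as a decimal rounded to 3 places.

PN ≈ 0.834

Under exogeneity and monotonicity, PN = (RR − 1) / RR = 1 − 1/RR.
PN = (6.04 − 1) / 6.04 = 5.04 / 6.04 ≈ 0.8344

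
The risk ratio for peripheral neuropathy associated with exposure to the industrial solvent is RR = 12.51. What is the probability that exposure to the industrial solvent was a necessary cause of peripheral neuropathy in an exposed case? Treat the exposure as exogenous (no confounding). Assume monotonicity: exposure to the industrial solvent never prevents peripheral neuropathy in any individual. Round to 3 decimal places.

PN ≈ 0.920

Under exogeneity and monotonicity, PN = (RR − 1) / RR = 1 − 1/RR.
PN = (12.51 − 1) / 12.51 = 11.51 / 12.51 ≈ 0.9201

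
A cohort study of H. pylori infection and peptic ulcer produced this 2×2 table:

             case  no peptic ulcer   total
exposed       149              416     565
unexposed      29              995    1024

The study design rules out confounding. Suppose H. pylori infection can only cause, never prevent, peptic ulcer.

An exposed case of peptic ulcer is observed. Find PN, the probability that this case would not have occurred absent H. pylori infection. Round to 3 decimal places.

p₁ = P(outcome | exposed) = 149/565 = 0.26372
p₀ = P(outcome | unexposed) = 29/1024 = 0.02832
Under exogeneity and monotonicity, PN = (p₁ − p₀) / p₁.
PN = (0.26372 − 0.02832) / 0.26372 = 0.2354 / 0.26372 ≈ 0.8926

PN ≈ 0.893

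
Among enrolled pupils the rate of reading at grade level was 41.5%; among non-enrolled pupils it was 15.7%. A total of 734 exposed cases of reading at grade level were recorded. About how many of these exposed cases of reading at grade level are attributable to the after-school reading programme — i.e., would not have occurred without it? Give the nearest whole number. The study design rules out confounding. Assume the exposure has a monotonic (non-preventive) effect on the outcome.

p₁ = 0.415, p₀ = 0.157.
PN = (p₁ − p₀)/p₁ = (0.415 − 0.157) / 0.415 ≈ 0.62169.
Attributable cases ≈ PN × (exposed cases) = 0.62169 × 734 ≈ 456.32.

about 456 cases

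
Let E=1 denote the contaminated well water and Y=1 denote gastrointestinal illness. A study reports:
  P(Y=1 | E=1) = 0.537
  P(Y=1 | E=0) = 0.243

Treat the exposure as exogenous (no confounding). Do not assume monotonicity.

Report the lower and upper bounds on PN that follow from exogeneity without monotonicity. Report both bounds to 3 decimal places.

0.547 ≤ PN ≤ 1.000

Let p₁ = 0.537, p₀ = 0.243.
Under exogeneity alone the bounds on PN are max{0,(p₁−p₀)/p₁} ≤ PN ≤ min{1,(1−p₀)/p₁}.
  lower = (p₁ − p₀)/p₁ = 0.294 / 0.537 ≈ 0.5475
  upper = min{1, (1 − p₀)/p₁} = 0.757 / 0.537 ≈ 1.4097 → capped at 1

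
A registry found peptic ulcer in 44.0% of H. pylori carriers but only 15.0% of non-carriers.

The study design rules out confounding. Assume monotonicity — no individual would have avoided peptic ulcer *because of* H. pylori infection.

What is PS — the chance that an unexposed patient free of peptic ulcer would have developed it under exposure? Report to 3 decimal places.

p₁ = 0.44, p₀ = 0.15.
Under exogeneity and monotonicity, PS = (p₁ − p₀) / (1 − p₀).
PS = (0.44 − 0.15) / (1 − 0.15) = 0.29 / 0.85 ≈ 0.3412

PS ≈ 0.341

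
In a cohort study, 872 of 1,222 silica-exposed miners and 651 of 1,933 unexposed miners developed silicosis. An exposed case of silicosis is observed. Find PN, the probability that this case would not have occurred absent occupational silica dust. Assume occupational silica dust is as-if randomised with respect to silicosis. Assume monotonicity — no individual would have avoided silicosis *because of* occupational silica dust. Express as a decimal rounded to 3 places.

PN ≈ 0.528

p₁ = P(outcome | exposed) = 872/1222 = 0.71358
p₀ = P(outcome | unexposed) = 651/1933 = 0.33678
Under exogeneity and monotonicity, PN = (p₁ − p₀) / p₁.
PN = (0.71358 − 0.33678) / 0.71358 = 0.3768 / 0.71358 ≈ 0.5280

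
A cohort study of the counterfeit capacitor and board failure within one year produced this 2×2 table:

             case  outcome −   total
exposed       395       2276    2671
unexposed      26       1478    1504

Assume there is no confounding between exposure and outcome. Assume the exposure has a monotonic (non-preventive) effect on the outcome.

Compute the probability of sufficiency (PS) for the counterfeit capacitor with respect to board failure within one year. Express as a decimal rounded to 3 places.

p₁ = P(outcome | exposed) = 395/2671 = 0.14788
p₀ = P(outcome | unexposed) = 26/1504 = 0.017287
Under exogeneity and monotonicity, PS = (p₁ − p₀)/(1 − p₀).
PS = (0.14788 − 0.017287) / 0.98271 ≈ 0.1329

PS ≈ 0.133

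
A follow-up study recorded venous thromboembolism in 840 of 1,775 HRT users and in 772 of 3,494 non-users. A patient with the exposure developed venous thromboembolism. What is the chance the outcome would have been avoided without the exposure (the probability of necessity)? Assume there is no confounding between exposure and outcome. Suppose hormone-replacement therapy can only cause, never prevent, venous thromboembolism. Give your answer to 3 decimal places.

PN ≈ 0.533

p₁ = P(outcome | exposed) = 840/1775 = 0.47324
p₀ = P(outcome | unexposed) = 772/3494 = 0.22095
Under exogeneity and monotonicity, PN = (p₁ − p₀) / p₁.
PN = (0.47324 − 0.22095) / 0.47324 = 0.25229 / 0.47324 ≈ 0.5331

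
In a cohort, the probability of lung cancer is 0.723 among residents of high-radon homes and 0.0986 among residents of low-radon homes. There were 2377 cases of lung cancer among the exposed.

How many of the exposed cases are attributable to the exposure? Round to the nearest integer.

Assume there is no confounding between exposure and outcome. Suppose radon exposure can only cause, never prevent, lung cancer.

Let p₁ = 0.723, p₀ = 0.0986.
PN = (p₁ − p₀)/p₁ = (0.723 − 0.0986) / 0.723 ≈ 0.86362.
Attributable cases ≈ PN × (exposed cases) = 0.86362 × 2377 ≈ 2052.83.

about 2053 cases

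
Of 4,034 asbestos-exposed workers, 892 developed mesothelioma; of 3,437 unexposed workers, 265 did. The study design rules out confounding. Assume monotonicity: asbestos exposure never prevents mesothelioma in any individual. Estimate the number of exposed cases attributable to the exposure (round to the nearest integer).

about 581 cases

p₁ = P(outcome | exposed) = 892/4034 = 0.22112
p₀ = P(outcome | unexposed) = 265/3437 = 0.077102
PN = (p₁ − p₀)/p₁ = (0.22112 − 0.077102) / 0.22112 ≈ 0.65131.
Attributable cases ≈ PN × (exposed cases) = 0.65131 × 892 ≈ 580.97.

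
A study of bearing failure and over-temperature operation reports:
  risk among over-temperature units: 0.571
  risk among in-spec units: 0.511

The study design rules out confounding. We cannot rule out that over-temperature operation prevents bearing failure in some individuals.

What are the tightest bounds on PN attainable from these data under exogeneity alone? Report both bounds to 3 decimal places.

Let p₁ = 0.571, p₀ = 0.511.
Under exogeneity alone the bounds on PN are max{0,(p₁−p₀)/p₁} ≤ PN ≤ min{1,(1−p₀)/p₁}.
  lower = (p₁ − p₀)/p₁ = 0.06 / 0.571 ≈ 0.1051
  upper = min{1, (1 − p₀)/p₁} = 0.489 / 0.571 ≈ 0.8564

0.105 ≤ PN ≤ 0.856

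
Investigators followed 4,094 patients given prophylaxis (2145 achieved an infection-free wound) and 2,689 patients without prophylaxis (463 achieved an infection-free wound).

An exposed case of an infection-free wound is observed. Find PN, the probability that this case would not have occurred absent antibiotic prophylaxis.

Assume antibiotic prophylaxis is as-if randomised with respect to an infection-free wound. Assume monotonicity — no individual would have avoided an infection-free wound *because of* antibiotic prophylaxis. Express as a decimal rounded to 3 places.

p₁ = P(outcome | exposed) = 2145/4094 = 0.52394
p₀ = P(outcome | unexposed) = 463/2689 = 0.17218
Under exogeneity and monotonicity, PN = (p₁ − p₀) / p₁.
PN = (0.52394 − 0.17218) / 0.52394 = 0.35175 / 0.52394 ≈ 0.6714

PN ≈ 0.671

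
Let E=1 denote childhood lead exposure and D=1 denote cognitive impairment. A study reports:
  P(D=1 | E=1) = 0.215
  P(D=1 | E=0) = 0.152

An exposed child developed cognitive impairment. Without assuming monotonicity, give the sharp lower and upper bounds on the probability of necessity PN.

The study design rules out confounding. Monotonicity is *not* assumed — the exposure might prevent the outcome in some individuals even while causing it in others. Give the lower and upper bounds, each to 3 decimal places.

Let p₁ = 0.215, p₀ = 0.152.
Under exogeneity alone the bounds on PN are max{0,(p₁−p₀)/p₁} ≤ PN ≤ min{1,(1−p₀)/p₁}.
  lower = (p₁ − p₀)/p₁ = 0.063 / 0.215 ≈ 0.2930
  upper = min{1, (1 − p₀)/p₁} = 0.848 / 0.215 ≈ 3.9442 → capped at 1

0.293 ≤ PN ≤ 1.000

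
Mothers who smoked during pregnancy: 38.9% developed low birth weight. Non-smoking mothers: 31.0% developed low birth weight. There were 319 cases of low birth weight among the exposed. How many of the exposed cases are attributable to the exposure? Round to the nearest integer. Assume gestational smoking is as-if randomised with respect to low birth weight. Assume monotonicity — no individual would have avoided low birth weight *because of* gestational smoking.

p₁ = 0.389, p₀ = 0.31.
PN = (p₁ − p₀)/p₁ = (0.389 − 0.31) / 0.389 ≈ 0.20308.
Attributable cases ≈ PN × (exposed cases) = 0.20308 × 319 ≈ 64.78.

about 65 cases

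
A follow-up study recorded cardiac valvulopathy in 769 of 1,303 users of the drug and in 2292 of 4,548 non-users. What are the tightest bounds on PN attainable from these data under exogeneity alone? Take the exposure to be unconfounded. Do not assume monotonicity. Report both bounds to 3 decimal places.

0.146 ≤ PN ≤ 0.840

p₁ = P(outcome | exposed) = 769/1303 = 0.59018
p₀ = P(outcome | unexposed) = 2292/4548 = 0.50396
Under exogeneity alone the bounds on PN are max{0,(p₁−p₀)/p₁} ≤ PN ≤ min{1,(1−p₀)/p₁}.
  lower = (p₁ − p₀)/p₁ = 0.086219 / 0.59018 ≈ 0.1461
  upper = min{1, (1 − p₀)/p₁} = 0.49604 / 0.59018 ≈ 0.8405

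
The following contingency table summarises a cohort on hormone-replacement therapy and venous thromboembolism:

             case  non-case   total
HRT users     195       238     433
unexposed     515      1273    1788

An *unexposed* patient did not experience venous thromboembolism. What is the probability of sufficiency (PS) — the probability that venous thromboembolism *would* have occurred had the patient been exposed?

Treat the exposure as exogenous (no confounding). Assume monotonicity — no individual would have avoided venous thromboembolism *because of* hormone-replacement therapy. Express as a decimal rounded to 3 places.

p₁ = P(outcome | exposed) = 195/433 = 0.45035
p₀ = P(outcome | unexposed) = 515/1788 = 0.28803
Under exogeneity and monotonicity, PS = (p₁ − p₀) / (1 − p₀).
PS = (0.45035 − 0.28803) / (1 − 0.28803) = 0.16232 / 0.71197 ≈ 0.2280

PS ≈ 0.228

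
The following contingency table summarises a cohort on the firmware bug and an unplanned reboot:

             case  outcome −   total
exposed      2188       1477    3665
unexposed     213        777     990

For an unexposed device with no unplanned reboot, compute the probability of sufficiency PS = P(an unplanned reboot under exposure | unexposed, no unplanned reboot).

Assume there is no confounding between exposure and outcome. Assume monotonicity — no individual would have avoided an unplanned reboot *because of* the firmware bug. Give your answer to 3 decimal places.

p₁ = P(outcome | exposed) = 2188/3665 = 0.597
p₀ = P(outcome | unexposed) = 213/990 = 0.21515
Under exogeneity and monotonicity, PS = (p₁ − p₀) / (1 − p₀).
PS = (0.597 − 0.21515) / (1 − 0.21515) = 0.38185 / 0.78485 ≈ 0.4865

PS ≈ 0.487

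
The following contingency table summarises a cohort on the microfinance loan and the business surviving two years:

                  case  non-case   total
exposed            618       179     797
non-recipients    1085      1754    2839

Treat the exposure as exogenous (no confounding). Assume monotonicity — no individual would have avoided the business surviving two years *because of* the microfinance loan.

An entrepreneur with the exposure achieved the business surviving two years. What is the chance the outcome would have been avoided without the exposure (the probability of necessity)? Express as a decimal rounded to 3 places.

p₁ = P(outcome | exposed) = 618/797 = 0.77541
p₀ = P(outcome | unexposed) = 1085/2839 = 0.38218
Under exogeneity and monotonicity, PN = (p₁ − p₀) / p₁.
PN = (0.77541 − 0.38218) / 0.77541 = 0.39323 / 0.77541 ≈ 0.5071

PN ≈ 0.507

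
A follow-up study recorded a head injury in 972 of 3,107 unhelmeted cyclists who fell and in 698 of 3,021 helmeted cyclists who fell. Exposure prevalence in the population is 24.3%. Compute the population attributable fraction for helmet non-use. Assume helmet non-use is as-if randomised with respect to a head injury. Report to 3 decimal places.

p₁ = P(outcome | exposed) = 972/3107 = 0.31284
p₀ = P(outcome | unexposed) = 698/3021 = 0.23105
Overall risk P(Y=1) = π·p₁ + (1−π)·p₀ = 0.243×0.31284 + 0.757×0.23105 = 0.25092.
Under exogeneity, PAF = [P(Y=1) − p₀] / P(Y=1).
PAF = (0.25092 − 0.23105) / 0.25092 ≈ 0.0792

PAF ≈ 0.079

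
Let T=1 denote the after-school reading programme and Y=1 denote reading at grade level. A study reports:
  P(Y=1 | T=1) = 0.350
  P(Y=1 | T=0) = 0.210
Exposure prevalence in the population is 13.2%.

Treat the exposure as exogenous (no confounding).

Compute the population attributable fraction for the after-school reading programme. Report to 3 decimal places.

PAF ≈ 0.081

Let p₁ = 0.35, p₀ = 0.21.
Overall risk P(Y=1) = π·p₁ + (1−π)·p₀ = 0.132×0.35 + 0.868×0.21 = 0.22848.
Under exogeneity, PAF = [P(Y=1) − p₀] / P(Y=1).
PAF = (0.22848 − 0.21) / 0.22848 ≈ 0.0809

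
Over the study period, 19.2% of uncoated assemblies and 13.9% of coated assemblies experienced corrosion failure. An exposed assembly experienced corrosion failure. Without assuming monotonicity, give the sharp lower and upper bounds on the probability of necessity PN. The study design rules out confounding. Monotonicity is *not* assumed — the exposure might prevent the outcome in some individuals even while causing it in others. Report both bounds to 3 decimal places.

0.276 ≤ PN ≤ 1.000

p₁ = 0.192, p₀ = 0.139.
Under exogeneity alone the bounds on PN are max{0,(p₁−p₀)/p₁} ≤ PN ≤ min{1,(1−p₀)/p₁}.
  lower = (p₁ − p₀)/p₁ = 0.053 / 0.192 ≈ 0.2760
  upper = min{1, (1 − p₀)/p₁} = 0.861 / 0.192 ≈ 4.4844 → capped at 1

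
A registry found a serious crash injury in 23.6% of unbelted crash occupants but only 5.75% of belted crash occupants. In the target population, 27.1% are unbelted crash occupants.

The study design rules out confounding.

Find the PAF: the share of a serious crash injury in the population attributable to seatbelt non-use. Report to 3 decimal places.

p₁ = 0.236, p₀ = 0.0575.
Overall risk P(Y=1) = π·p₁ + (1−π)·p₀ = 0.271×0.236 + 0.729×0.0575 = 0.10587.
Under exogeneity, PAF = [P(Y=1) − p₀] / P(Y=1).
PAF = (0.10587 − 0.0575) / 0.10587 ≈ 0.4569

PAF ≈ 0.457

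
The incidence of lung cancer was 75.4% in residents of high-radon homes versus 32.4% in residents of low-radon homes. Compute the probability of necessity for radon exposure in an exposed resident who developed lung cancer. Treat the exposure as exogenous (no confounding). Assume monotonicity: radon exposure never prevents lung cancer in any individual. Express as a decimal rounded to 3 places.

p₁ = 0.754, p₀ = 0.324.
Under exogeneity and monotonicity, PN = (p₁ − p₀) / p₁.
PN = (0.754 − 0.324) / 0.754 = 0.43 / 0.754 ≈ 0.5703

PN ≈ 0.570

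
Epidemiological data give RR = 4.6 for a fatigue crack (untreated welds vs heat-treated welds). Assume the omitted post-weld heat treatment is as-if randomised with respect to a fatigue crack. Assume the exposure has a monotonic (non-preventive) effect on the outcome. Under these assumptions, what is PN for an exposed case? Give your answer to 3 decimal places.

Under exogeneity and monotonicity, PN = (RR − 1) / RR = 1 − 1/RR.
PN = (4.6 − 1) / 4.6 = 3.6 / 4.6 ≈ 0.7826

PN ≈ 0.783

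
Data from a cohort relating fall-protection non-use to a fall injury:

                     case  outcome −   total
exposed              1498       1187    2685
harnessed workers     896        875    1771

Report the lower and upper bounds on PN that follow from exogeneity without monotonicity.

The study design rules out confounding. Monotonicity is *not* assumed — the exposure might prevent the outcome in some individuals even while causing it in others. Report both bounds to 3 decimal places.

0.093 ≤ PN ≤ 0.886

p₁ = P(outcome | exposed) = 1498/2685 = 0.55791
p₀ = P(outcome | unexposed) = 896/1771 = 0.50593
Under exogeneity alone the bounds on PN are max{0,(p₁−p₀)/p₁} ≤ PN ≤ min{1,(1−p₀)/p₁}.
  lower = (p₁ − p₀)/p₁ = 0.051985 / 0.55791 ≈ 0.0932
  upper = min{1, (1 − p₀)/p₁} = 0.49407 / 0.55791 ≈ 0.8856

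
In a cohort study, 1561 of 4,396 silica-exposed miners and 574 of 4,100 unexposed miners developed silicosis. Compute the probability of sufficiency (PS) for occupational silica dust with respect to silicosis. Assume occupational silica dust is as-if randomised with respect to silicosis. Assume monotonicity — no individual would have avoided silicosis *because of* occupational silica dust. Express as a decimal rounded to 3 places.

p₁ = P(outcome | exposed) = 1561/4396 = 0.3551
p₀ = P(outcome | unexposed) = 574/4100 = 0.14
Under exogeneity and monotonicity, PS = (p₁ − p₀) / (1 − p₀).
PS = (0.3551 − 0.14) / (1 − 0.14) = 0.2151 / 0.86 ≈ 0.2501

PS ≈ 0.250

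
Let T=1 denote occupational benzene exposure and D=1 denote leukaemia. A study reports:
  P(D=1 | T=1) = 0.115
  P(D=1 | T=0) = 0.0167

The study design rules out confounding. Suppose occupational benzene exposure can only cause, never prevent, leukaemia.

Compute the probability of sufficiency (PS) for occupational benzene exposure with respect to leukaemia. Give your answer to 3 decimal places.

Let p₁ = 0.115, p₀ = 0.0167.
Under exogeneity and monotonicity, PS = (p₁ − p₀) / (1 − p₀).
PS = (0.115 − 0.0167) / (1 − 0.0167) = 0.0983 / 0.9833 ≈ 0.1000

PS ≈ 0.100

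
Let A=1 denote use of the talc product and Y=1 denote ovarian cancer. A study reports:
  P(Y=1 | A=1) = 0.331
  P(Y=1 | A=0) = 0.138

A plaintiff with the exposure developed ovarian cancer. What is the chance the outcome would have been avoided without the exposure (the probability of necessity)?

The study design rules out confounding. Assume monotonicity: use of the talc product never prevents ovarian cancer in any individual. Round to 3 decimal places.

Let p₁ = 0.331, p₀ = 0.138.
Under exogeneity and monotonicity, PN = (p₁ − p₀) / p₁.
PN = (0.331 − 0.138) / 0.331 = 0.193 / 0.331 ≈ 0.5831

PN ≈ 0.583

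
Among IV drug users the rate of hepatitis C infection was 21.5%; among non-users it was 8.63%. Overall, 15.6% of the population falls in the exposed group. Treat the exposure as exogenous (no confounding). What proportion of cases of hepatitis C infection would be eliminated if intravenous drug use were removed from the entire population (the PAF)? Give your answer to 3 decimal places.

PAF ≈ 0.189

p₁ = 0.215, p₀ = 0.0863.
Overall risk P(Y=1) = π·p₁ + (1−π)·p₀ = 0.156×0.215 + 0.844×0.0863 = 0.10638.
Under exogeneity, PAF = [P(Y=1) − p₀] / P(Y=1).
PAF = (0.10638 − 0.0863) / 0.10638 ≈ 0.1887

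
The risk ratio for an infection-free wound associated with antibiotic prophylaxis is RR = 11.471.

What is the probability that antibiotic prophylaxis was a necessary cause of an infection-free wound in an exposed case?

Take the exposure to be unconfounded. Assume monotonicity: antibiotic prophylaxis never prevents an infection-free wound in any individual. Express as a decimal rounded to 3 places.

Under exogeneity and monotonicity, PN = (RR − 1) / RR = 1 − 1/RR.
PN = (11.471 − 1) / 11.471 = 10.47 / 11.471 ≈ 0.9128

PN ≈ 0.913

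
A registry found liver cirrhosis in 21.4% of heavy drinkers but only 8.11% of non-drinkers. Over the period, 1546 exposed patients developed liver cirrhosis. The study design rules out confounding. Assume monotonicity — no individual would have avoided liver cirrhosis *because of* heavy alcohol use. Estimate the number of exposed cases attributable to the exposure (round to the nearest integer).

p₁ = 0.214, p₀ = 0.0811.
PN = (p₁ − p₀)/p₁ = (0.214 − 0.0811) / 0.214 ≈ 0.62103.
Attributable cases ≈ PN × (exposed cases) = 0.62103 × 1546 ≈ 960.11.

about 960 cases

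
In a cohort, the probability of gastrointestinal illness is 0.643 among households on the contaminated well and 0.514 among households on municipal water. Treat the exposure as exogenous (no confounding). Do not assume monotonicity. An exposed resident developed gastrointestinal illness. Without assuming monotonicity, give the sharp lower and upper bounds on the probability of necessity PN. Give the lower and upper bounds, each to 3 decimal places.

0.201 ≤ PN ≤ 0.756

Let p₁ = 0.643, p₀ = 0.514.
Under exogeneity alone the bounds on PN are max{0,(p₁−p₀)/p₁} ≤ PN ≤ min{1,(1−p₀)/p₁}.
  lower = (p₁ − p₀)/p₁ = 0.129 / 0.643 ≈ 0.2006
  upper = min{1, (1 − p₀)/p₁} = 0.486 / 0.643 ≈ 0.7558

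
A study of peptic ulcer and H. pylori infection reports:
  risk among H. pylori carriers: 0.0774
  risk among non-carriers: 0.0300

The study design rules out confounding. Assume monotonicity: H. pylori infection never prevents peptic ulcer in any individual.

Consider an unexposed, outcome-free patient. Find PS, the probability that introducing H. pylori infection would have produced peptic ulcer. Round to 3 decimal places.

Let p₁ = 0.0774, p₀ = 0.03.
Under exogeneity and monotonicity, PS = (p₁ − p₀) / (1 − p₀).
PS = (0.0774 − 0.03) / (1 − 0.03) = 0.0474 / 0.97 ≈ 0.0489

PS ≈ 0.049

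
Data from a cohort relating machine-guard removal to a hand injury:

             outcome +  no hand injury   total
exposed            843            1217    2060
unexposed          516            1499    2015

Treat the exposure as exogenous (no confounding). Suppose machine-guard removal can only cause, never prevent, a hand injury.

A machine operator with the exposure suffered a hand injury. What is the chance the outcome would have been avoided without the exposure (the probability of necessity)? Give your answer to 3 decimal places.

p₁ = P(outcome | exposed) = 843/2060 = 0.40922
p₀ = P(outcome | unexposed) = 516/2015 = 0.25608
Under exogeneity and monotonicity, PN = (p₁ − p₀)/p₁.
PN = (0.40922 − 0.25608) / 0.40922 ≈ 0.3742

PN ≈ 0.374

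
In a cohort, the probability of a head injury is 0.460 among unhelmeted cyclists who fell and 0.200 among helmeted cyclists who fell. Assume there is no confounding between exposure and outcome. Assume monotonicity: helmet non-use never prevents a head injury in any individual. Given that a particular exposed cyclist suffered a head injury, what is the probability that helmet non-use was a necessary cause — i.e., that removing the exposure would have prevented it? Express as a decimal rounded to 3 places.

PN ≈ 0.565

Let p₁ = 0.46, p₀ = 0.2.
Under exogeneity and monotonicity, PN = (p₁ − p₀) / p₁.
PN = (0.46 − 0.2) / 0.46 = 0.26 / 0.46 ≈ 0.5652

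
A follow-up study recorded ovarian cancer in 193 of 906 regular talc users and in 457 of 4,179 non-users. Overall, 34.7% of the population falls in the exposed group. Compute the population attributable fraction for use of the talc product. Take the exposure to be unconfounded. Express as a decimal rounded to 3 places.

p₁ = P(outcome | exposed) = 193/906 = 0.21302
p₀ = P(outcome | unexposed) = 457/4179 = 0.10936
Overall risk P(Y=1) = π·p₁ + (1−π)·p₀ = 0.347×0.21302 + 0.653×0.10936 = 0.14533.
Under exogeneity, PAF = [P(Y=1) − p₀] / P(Y=1).
PAF = (0.14533 − 0.10936) / 0.14533 ≈ 0.2475

PAF ≈ 0.248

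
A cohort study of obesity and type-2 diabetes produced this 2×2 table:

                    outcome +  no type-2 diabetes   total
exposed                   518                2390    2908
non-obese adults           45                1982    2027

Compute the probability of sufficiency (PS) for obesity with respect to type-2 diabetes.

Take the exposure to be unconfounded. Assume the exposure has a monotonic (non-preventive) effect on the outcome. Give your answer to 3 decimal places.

p₁ = P(outcome | exposed) = 518/2908 = 0.17813
p₀ = P(outcome | unexposed) = 45/2027 = 0.0222
Under exogeneity and monotonicity, PS = (p₁ − p₀)/(1 − p₀).
PS = (0.17813 − 0.0222) / 0.9778 ≈ 0.1595

PS ≈ 0.159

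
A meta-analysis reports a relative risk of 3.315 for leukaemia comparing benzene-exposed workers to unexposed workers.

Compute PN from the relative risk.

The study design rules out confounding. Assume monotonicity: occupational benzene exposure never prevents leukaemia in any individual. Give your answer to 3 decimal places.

PN ≈ 0.698

Under exogeneity and monotonicity, PN = (RR − 1) / RR = 1 − 1/RR.
PN = (3.315 − 1) / 3.315 = 2.315 / 3.315 ≈ 0.6983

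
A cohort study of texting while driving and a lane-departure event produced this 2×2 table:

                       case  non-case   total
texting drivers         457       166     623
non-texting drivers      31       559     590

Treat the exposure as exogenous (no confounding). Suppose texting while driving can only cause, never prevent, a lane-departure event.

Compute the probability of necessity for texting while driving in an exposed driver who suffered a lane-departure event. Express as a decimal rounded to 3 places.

p₁ = P(outcome | exposed) = 457/623 = 0.73355
p₀ = P(outcome | unexposed) = 31/590 = 0.052542
Under exogeneity and monotonicity, PN = (p₁ − p₀)/p₁.
PN = (0.73355 − 0.052542) / 0.73355 ≈ 0.9284

PN ≈ 0.928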